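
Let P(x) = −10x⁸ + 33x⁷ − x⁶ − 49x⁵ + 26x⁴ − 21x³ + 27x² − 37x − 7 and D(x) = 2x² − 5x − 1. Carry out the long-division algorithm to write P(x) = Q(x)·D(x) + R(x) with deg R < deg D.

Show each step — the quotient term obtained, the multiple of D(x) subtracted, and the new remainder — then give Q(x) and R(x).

Step 1: lead(−10x⁸ + 33x⁷ − x⁶ − 49x⁵ + 26x⁴ − 21x³ + 27x² − 37x − 7) ÷ lead(D) = −10x⁸ ÷ 2x² = −5x⁶. Subtract (−5x⁶)·D = −10x⁸ + 25x⁷ + 5x⁶. Remainder: 8x⁷ − 6x⁶ − 49x⁵ + 26x⁴ − 21x³ + 27x² − 37x − 7.
Step 2: lead(8x⁷ − 6x⁶ − 49x⁵ + 26x⁴ − 21x³ + 27x² − 37x − 7) ÷ lead(D) = 8x⁷ ÷ 2x² = 4x⁵. Subtract (4x⁵)·D = 8x⁷ − 20x⁶ − 4x⁵. Remainder: 14x⁶ − 45x⁵ + 26x⁴ − 21x³ + 27x² − 37x − 7.
Step 3: lead(14x⁶ − 45x⁵ + 26x⁴ − 21x³ + 27x² − 37x − 7) ÷ lead(D) = 14x⁶ ÷ 2x² = 7x⁴. Subtract (7x⁴)·D = 14x⁶ − 35x⁵ − 7x⁴. Remainder: −10x⁵ + 33x⁴ − 21x³ + 27x² − 37x − 7.
Step 4: lead(−10x⁵ + 33x⁴ − 21x³ + 27x² − 37x − 7) ÷ lead(D) = −10x⁵ ÷ 2x² = −5x³. Subtract (−5x³)·D = −10x⁵ + 25x⁴ + 5x³. Remainder: 8x⁴ − 26x³ + 27x² − 37x − 7.
Step 5: lead(8x⁴ − 26x³ + 27x² − 37x − 7) ÷ lead(D) = 8x⁴ ÷ 2x² = 4x². Subtract (4x²)·D = 8x⁴ − 20x³ − 4x². Remainder: −6x³ + 31x² − 37x − 7.
Step 6: lead(−6x³ + 31x² − 37x − 7) ÷ lead(D) = −6x³ ÷ 2x² = −3x. Subtract (−3x)·D = −6x³ + 15x² + 3x. Remainder: 16x² − 40x − 7.
Step 7: lead(16x² − 40x − 7) ÷ lead(D) = 16x² ÷ 2x² = 8. Subtract (8)·D = 16x² − 40x − 8. Remainder: 1.

Q(x) = −5x⁶ + 4x⁵ + 7x⁴ − 5x³ + 4x² − 3x + 8; R(x) = 1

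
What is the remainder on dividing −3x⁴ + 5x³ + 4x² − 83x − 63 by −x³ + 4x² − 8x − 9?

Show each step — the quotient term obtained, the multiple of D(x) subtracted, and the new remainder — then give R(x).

R(x) = 0

Step 1: lead(−3x⁴ + 5x³ + 4x² − 83x − 63) ÷ lead(D) = −3x⁴ ÷ −x³ = 3x. Subtract (3x)·D = −3x⁴ + 12x³ − 24x² − 27x. Remainder: −7x³ + 28x² − 56x − 63.
Step 2: lead(−7x³ + 28x² − 56x − 63) ÷ lead(D) = −7x³ ÷ −x³ = 7. Subtract (7)·D = −7x³ + 28x² − 56x − 63. Remainder: 0.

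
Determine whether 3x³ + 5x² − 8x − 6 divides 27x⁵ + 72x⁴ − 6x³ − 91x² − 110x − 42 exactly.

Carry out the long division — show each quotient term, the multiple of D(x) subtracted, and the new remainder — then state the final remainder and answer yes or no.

R(x) = 0, so D(x) is a factor of P(x). yes

Step 1: lead(27x⁵ + 72x⁴ − 6x³ − 91x² − 110x − 42) ÷ lead(D) = 27x⁵ ÷ 3x³ = 9x². Subtract (9x²)·D = 27x⁵ + 45x⁴ − 72x³ − 54x². Remainder: 27x⁴ + 66x³ − 37x² − 110x − 42.
Step 2: lead(27x⁴ + 66x³ − 37x² − 110x − 42) ÷ lead(D) = 27x⁴ ÷ 3x³ = 9x. Subtract (9x)·D = 27x⁴ + 45x³ − 72x² − 54x. Remainder: 21x³ + 35x² − 56x − 42.
Step 3: lead(21x³ + 35x² − 56x − 42) ÷ lead(D) = 21x³ ÷ 3x³ = 7. Subtract (7)·D = 21x³ + 35x² − 56x − 42. Remainder: 0.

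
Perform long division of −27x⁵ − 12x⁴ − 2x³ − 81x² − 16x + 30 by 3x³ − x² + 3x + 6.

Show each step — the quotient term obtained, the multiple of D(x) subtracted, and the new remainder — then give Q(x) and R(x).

Q(x) = −9x² − 7x + 6; R(x) = 8x − 6

Step 1: lead(−27x⁵ − 12x⁴ − 2x³ − 81x² − 16x + 30) ÷ lead(D) = −27x⁵ ÷ 3x³ = −9x². Subtract (−9x²)·D = −27x⁵ + 9x⁴ − 27x³ − 54x². Remainder: −21x⁴ + 25x³ − 27x² − 16x + 30.
Step 2: lead(−21x⁴ + 25x³ − 27x² − 16x + 30) ÷ lead(D) = −21x⁴ ÷ 3x³ = −7x. Subtract (−7x)·D = −21x⁴ + 7x³ − 21x² − 42x. Remainder: 18x³ − 6x² + 26x + 30.
Step 3: lead(18x³ − 6x² + 26x + 30) ÷ lead(D) = 18x³ ÷ 3x³ = 6. Subtract (6)·D = 18x³ − 6x² + 18x + 36. Remainder: 8x − 6.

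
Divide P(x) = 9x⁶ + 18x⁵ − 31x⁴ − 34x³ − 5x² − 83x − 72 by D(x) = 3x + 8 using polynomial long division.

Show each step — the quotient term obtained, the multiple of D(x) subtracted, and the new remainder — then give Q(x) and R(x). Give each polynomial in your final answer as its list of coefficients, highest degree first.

Q = [3, -2, -5, 2, -7, -9]; R = [0]

Step 1: lead(9x⁶ + 18x⁵ − 31x⁴ − 34x³ − 5x² − 83x − 72) ÷ lead(D) = 9x⁶ ÷ 3x = 3x⁵. Subtract (3x⁵)·D = 9x⁶ + 24x⁵. Remainder: −6x⁵ − 31x⁴ − 34x³ − 5x² − 83x − 72.
Step 2: lead(−6x⁵ − 31x⁴ − 34x³ − 5x² − 83x − 72) ÷ lead(D) = −6x⁵ ÷ 3x = −2x⁴. Subtract (−2x⁴)·D = −6x⁵ − 16x⁴. Remainder: −15x⁴ − 34x³ − 5x² − 83x − 72.
Step 3: lead(−15x⁴ − 34x³ − 5x² − 83x − 72) ÷ lead(D) = −15x⁴ ÷ 3x = −5x³. Subtract (−5x³)·D = −15x⁴ − 40x³. Remainder: 6x³ − 5x² − 83x − 72.
Step 4: lead(6x³ − 5x² − 83x − 72) ÷ lead(D) = 6x³ ÷ 3x = 2x². Subtract (2x²)·D = 6x³ + 16x². Remainder: −21x² − 83x − 72.
Step 5: lead(−21x² − 83x − 72) ÷ lead(D) = −21x² ÷ 3x = −7x. Subtract (−7x)·D = −21x² − 56x. Remainder: −27x − 72.
Step 6: lead(−27x − 72) ÷ lead(D) = −27x ÷ 3x = −9. Subtract (−9)·D = −27x − 72. Remainder: 0.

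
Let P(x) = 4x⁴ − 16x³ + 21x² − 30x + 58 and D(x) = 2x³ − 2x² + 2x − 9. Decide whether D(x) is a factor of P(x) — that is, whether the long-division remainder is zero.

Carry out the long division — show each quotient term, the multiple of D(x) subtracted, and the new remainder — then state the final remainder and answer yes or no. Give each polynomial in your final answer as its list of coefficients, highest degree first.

Step 1: lead(4x⁴ − 16x³ + 21x² − 30x + 58) ÷ lead(D) = 4x⁴ ÷ 2x³ = 2x. Subtract (2x)·D = 4x⁴ − 4x³ + 4x² − 18x. Remainder: −12x³ + 17x² − 12x + 58.
Step 2: lead(−12x³ + 17x² − 12x + 58) ÷ lead(D) = −12x³ ÷ 2x³ = −6. Subtract (−6)·D = −12x³ + 12x² − 12x + 54. Remainder: 5x² + 4.

R = [5, 0, 4], so D(x) is not a factor of P(x). no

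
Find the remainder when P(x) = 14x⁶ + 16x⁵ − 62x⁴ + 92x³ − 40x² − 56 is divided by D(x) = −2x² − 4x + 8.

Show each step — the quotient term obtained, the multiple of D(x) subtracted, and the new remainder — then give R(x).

R(x) = 8

Step 1: lead(14x⁶ + 16x⁵ − 62x⁴ + 92x³ − 40x² − 56) ÷ lead(D) = 14x⁶ ÷ −2x² = −7x⁴. Subtract (−7x⁴)·D = 14x⁶ + 28x⁵ − 56x⁴. Remainder: −12x⁵ − 6x⁴ + 92x³ − 40x² − 56.
Step 2: lead(−12x⁵ − 6x⁴ + 92x³ − 40x² − 56) ÷ lead(D) = −12x⁵ ÷ −2x² = 6x³. Subtract (6x³)·D = −12x⁵ − 24x⁴ + 48x³. Remainder: 18x⁴ + 44x³ − 40x² − 56.
Step 3: lead(18x⁴ + 44x³ − 40x² − 56) ÷ lead(D) = 18x⁴ ÷ −2x² = −9x². Subtract (−9x²)·D = 18x⁴ + 36x³ − 72x². Remainder: 8x³ + 32x² − 56.
Step 4: lead(8x³ + 32x² − 56) ÷ lead(D) = 8x³ ÷ −2x² = −4x. Subtract (−4x)·D = 8x³ + 16x² − 32x. Remainder: 16x² + 32x − 56.
Step 5: lead(16x² + 32x − 56) ÷ lead(D) = 16x² ÷ −2x² = −8. Subtract (−8)·D = 16x² + 32x − 64. Remainder: 8.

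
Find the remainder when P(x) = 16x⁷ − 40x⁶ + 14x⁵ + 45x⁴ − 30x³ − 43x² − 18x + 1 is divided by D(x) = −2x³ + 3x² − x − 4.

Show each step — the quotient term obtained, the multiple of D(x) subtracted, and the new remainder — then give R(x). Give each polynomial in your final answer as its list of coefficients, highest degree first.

Step 1: lead(16x⁷ − 40x⁶ + 14x⁵ + 45x⁴ − 30x³ − 43x² − 18x + 1) ÷ lead(D) = 16x⁷ ÷ −2x³ = −8x⁴. Subtract (−8x⁴)·D = 16x⁷ − 24x⁶ + 8x⁵ + 32x⁴. Remainder: −16x⁶ + 6x⁵ + 13x⁴ − 30x³ − 43x² − 18x + 1.
Step 2: lead(−16x⁶ + 6x⁵ + 13x⁴ − 30x³ − 43x² − 18x + 1) ÷ lead(D) = −16x⁶ ÷ −2x³ = 8x³. Subtract (8x³)·D = −16x⁶ + 24x⁵ − 8x⁴ − 32x³. Remainder: −18x⁵ + 21x⁴ + 2x³ − 43x² − 18x + 1.
Step 3: lead(−18x⁵ + 21x⁴ + 2x³ − 43x² − 18x + 1) ÷ lead(D) = −18x⁵ ÷ −2x³ = 9x². Subtract (9x²)·D = −18x⁵ + 27x⁴ − 9x³ − 36x². Remainder: −6x⁴ + 11x³ − 7x² − 18x + 1.
Step 4: lead(−6x⁴ + 11x³ − 7x² − 18x + 1) ÷ lead(D) = −6x⁴ ÷ −2x³ = 3x. Subtract (3x)·D = −6x⁴ + 9x³ − 3x² − 12x. Remainder: 2x³ − 4x² − 6x + 1.
Step 5: lead(2x³ − 4x² − 6x + 1) ÷ lead(D) = 2x³ ÷ −2x³ = −1. Subtract (−1)·D = 2x³ − 3x² + x + 4. Remainder: −x² − 7x − 3.

R = [-1, -7, -3]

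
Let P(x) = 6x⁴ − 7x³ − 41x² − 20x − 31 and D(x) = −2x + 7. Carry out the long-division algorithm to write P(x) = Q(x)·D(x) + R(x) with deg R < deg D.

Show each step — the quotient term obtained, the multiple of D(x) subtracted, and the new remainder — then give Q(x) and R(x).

Step 1: lead(6x⁴ − 7x³ − 41x² − 20x − 31) ÷ lead(D) = 6x⁴ ÷ −2x = −3x³. Subtract (−3x³)·D = 6x⁴ − 21x³. Remainder: 14x³ − 41x² − 20x − 31.
Step 2: lead(14x³ − 41x² − 20x − 31) ÷ lead(D) = 14x³ ÷ −2x = −7x². Subtract (−7x²)·D = 14x³ − 49x². Remainder: 8x² − 20x − 31.
Step 3: lead(8x² − 20x − 31) ÷ lead(D) = 8x² ÷ −2x = −4x. Subtract (−4x)·D = 8x² − 28x. Remainder: 8x − 31.
Step 4: lead(8x − 31) ÷ lead(D) = 8x ÷ −2x = −4. Subtract (−4)·D = 8x − 28. Remainder: −3.

Q(x) = −3x³ − 7x² − 4x − 4; R(x) = −3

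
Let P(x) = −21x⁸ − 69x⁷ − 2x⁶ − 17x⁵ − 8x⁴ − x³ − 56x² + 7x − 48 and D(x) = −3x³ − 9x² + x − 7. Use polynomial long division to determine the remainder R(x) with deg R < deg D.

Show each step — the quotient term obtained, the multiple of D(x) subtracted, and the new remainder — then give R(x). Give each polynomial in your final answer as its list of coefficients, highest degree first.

R = [1]

Step 1: lead(−21x⁸ − 69x⁷ − 2x⁶ − 17x⁵ − 8x⁴ − x³ − 56x² + 7x − 48) ÷ lead(D) = −21x⁸ ÷ −3x³ = 7x⁵. Subtract (7x⁵)·D = −21x⁸ − 63x⁷ + 7x⁶ − 49x⁵. Remainder: −6x⁷ − 9x⁶ + 32x⁵ − 8x⁴ − x³ − 56x² + 7x − 48.
Step 2: lead(−6x⁷ − 9x⁶ + 32x⁵ − 8x⁴ − x³ − 56x² + 7x − 48) ÷ lead(D) = −6x⁷ ÷ −3x³ = 2x⁴. Subtract (2x⁴)·D = −6x⁷ − 18x⁶ + 2x⁵ − 14x⁴. Remainder: 9x⁶ + 30x⁵ + 6x⁴ − x³ − 56x² + 7x − 48.
Step 3: lead(9x⁶ + 30x⁵ + 6x⁴ − x³ − 56x² + 7x − 48) ÷ lead(D) = 9x⁶ ÷ −3x³ = −3x³. Subtract (−3x³)·D = 9x⁶ + 27x⁵ − 3x⁴ + 21x³. Remainder: 3x⁵ + 9x⁴ − 22x³ − 56x² + 7x − 48.
Step 4: lead(3x⁵ + 9x⁴ − 22x³ − 56x² + 7x − 48) ÷ lead(D) = 3x⁵ ÷ −3x³ = −x². Subtract (−x²)·D = 3x⁵ + 9x⁴ − x³ + 7x². Remainder: −21x³ − 63x² + 7x − 48.
Step 5: lead(−21x³ − 63x² + 7x − 48) ÷ lead(D) = −21x³ ÷ −3x³ = 7. Subtract (7)·D = −21x³ − 63x² + 7x − 49. Remainder: 1.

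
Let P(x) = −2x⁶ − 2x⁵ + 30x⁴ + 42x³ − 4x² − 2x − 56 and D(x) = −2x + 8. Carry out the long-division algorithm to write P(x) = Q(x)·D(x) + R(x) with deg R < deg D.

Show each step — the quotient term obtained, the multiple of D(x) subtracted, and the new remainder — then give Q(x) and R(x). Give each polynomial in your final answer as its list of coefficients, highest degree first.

Step 1: lead(−2x⁶ − 2x⁵ + 30x⁴ + 42x³ − 4x² − 2x − 56) ÷ lead(D) = −2x⁶ ÷ −2x = x⁵. Subtract (x⁵)·D = −2x⁶ + 8x⁵. Remainder: −10x⁵ + 30x⁴ + 42x³ − 4x² − 2x − 56.
Step 2: lead(−10x⁵ + 30x⁴ + 42x³ − 4x² − 2x − 56) ÷ lead(D) = −10x⁵ ÷ −2x = 5x⁴. Subtract (5x⁴)·D = −10x⁵ + 40x⁴. Remainder: −10x⁴ + 42x³ − 4x² − 2x − 56.
Step 3: lead(−10x⁴ + 42x³ − 4x² − 2x − 56) ÷ lead(D) = −10x⁴ ÷ −2x = 5x³. Subtract (5x³)·D = −10x⁴ + 40x³. Remainder: 2x³ − 4x² − 2x − 56.
Step 4: lead(2x³ − 4x² − 2x − 56) ÷ lead(D) = 2x³ ÷ −2x = −x². Subtract (−x²)·D = 2x³ − 8x². Remainder: 4x² − 2x − 56.
Step 5: lead(4x² − 2x − 56) ÷ lead(D) = 4x² ÷ −2x = −2x. Subtract (−2x)·D = 4x² − 16x. Remainder: 14x − 56.
Step 6: lead(14x − 56) ÷ lead(D) = 14x ÷ −2x = −7. Subtract (−7)·D = 14x − 56. Remainder: 0.

Q = [1, 5, 5, -1, -2, -7]; R = [0]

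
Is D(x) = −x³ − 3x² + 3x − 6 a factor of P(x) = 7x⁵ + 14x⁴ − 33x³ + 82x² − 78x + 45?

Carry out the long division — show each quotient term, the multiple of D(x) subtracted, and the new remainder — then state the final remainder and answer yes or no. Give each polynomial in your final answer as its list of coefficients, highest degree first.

Step 1: lead(7x⁵ + 14x⁴ − 33x³ + 82x² − 78x + 45) ÷ lead(D) = 7x⁵ ÷ −x³ = −7x². Subtract (−7x²)·D = 7x⁵ + 21x⁴ − 21x³ + 42x². Remainder: −7x⁴ − 12x³ + 40x² − 78x + 45.
Step 2: lead(−7x⁴ − 12x³ + 40x² − 78x + 45) ÷ lead(D) = −7x⁴ ÷ −x³ = 7x. Subtract (7x)·D = −7x⁴ − 21x³ + 21x² − 42x. Remainder: 9x³ + 19x² − 36x + 45.
Step 3: lead(9x³ + 19x² − 36x + 45) ÷ lead(D) = 9x³ ÷ −x³ = −9. Subtract (−9)·D = 9x³ + 27x² − 27x + 54. Remainder: −8x² − 9x − 9.

R = [-8, -9, -9], so D(x) is not a factor of P(x). no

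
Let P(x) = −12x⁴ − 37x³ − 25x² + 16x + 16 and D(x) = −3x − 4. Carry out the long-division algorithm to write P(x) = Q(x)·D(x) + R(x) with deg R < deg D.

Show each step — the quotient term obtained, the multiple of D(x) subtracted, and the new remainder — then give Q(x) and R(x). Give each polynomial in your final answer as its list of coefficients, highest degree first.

Q = [4, 7, -1, -4]; R = [0]

Step 1: lead(−12x⁴ − 37x³ − 25x² + 16x + 16) ÷ lead(D) = −12x⁴ ÷ −3x = 4x³. Subtract (4x³)·D = −12x⁴ − 16x³. Remainder: −21x³ − 25x² + 16x + 16.
Step 2: lead(−21x³ − 25x² + 16x + 16) ÷ lead(D) = −21x³ ÷ −3x = 7x². Subtract (7x²)·D = −21x³ − 28x². Remainder: 3x² + 16x + 16.
Step 3: lead(3x² + 16x + 16) ÷ lead(D) = 3x² ÷ −3x = −x. Subtract (−x)·D = 3x² + 4x. Remainder: 12x + 16.
Step 4: lead(12x + 16) ÷ lead(D) = 12x ÷ −3x = −4. Subtract (−4)·D = 12x + 16. Remainder: 0.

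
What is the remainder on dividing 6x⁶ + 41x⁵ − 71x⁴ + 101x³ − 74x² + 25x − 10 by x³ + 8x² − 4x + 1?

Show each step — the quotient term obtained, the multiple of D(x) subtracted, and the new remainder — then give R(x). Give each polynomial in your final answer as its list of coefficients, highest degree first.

R = [9, -4, -5]

Step 1: lead(6x⁶ + 41x⁵ − 71x⁴ + 101x³ − 74x² + 25x − 10) ÷ lead(D) = 6x⁶ ÷ x³ = 6x³. Subtract (6x³)·D = 6x⁶ + 48x⁵ − 24x⁴ + 6x³. Remainder: −7x⁵ − 47x⁴ + 95x³ − 74x² + 25x − 10.
Step 2: lead(−7x⁵ − 47x⁴ + 95x³ − 74x² + 25x − 10) ÷ lead(D) = −7x⁵ ÷ x³ = −7x². Subtract (−7x²)·D = −7x⁵ − 56x⁴ + 28x³ − 7x². Remainder: 9x⁴ + 67x³ − 67x² + 25x − 10.
Step 3: lead(9x⁴ + 67x³ − 67x² + 25x − 10) ÷ lead(D) = 9x⁴ ÷ x³ = 9x. Subtract (9x)·D = 9x⁴ + 72x³ − 36x² + 9x. Remainder: −5x³ − 31x² + 16x − 10.
Step 4: lead(−5x³ − 31x² + 16x − 10) ÷ lead(D) = −5x³ ÷ x³ = −5. Subtract (−5)·D = −5x³ − 40x² + 20x − 5. Remainder: 9x² − 4x − 5.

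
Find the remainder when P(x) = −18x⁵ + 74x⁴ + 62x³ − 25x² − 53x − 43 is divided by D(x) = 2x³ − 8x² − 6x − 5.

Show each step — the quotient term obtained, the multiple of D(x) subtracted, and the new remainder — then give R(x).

Step 1: lead(−18x⁵ + 74x⁴ + 62x³ − 25x² − 53x − 43) ÷ lead(D) = −18x⁵ ÷ 2x³ = −9x². Subtract (−9x²)·D = −18x⁵ + 72x⁴ + 54x³ + 45x². Remainder: 2x⁴ + 8x³ − 70x² − 53x − 43.
Step 2: lead(2x⁴ + 8x³ − 70x² − 53x − 43) ÷ lead(D) = 2x⁴ ÷ 2x³ = x. Subtract (x)·D = 2x⁴ − 8x³ − 6x² − 5x. Remainder: 16x³ − 64x² − 48x − 43.
Step 3: lead(16x³ − 64x² − 48x − 43) ÷ lead(D) = 16x³ ÷ 2x³ = 8. Subtract (8)·D = 16x³ − 64x² − 48x − 40. Remainder: −3.

R(x) = −3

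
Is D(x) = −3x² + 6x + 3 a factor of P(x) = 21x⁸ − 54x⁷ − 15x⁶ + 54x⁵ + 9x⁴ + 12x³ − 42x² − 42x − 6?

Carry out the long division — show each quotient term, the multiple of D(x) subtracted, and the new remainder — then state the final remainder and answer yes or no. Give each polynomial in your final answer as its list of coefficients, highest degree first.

R = [3], so D(x) is not a factor of P(x). no

Step 1: lead(21x⁸ − 54x⁷ − 15x⁶ + 54x⁵ + 9x⁴ + 12x³ − 42x² − 42x − 6) ÷ lead(D) = 21x⁸ ÷ −3x² = −7x⁶. Subtract (−7x⁶)·D = 21x⁸ − 42x⁷ − 21x⁶. Remainder: −12x⁷ + 6x⁶ + 54x⁵ + 9x⁴ + 12x³ − 42x² − 42x − 6.
Step 2: lead(−12x⁷ + 6x⁶ + 54x⁵ + 9x⁴ + 12x³ − 42x² − 42x − 6) ÷ lead(D) = −12x⁷ ÷ −3x² = 4x⁵. Subtract (4x⁵)·D = −12x⁷ + 24x⁶ + 12x⁵. Remainder: −18x⁶ + 42x⁵ + 9x⁴ + 12x³ − 42x² − 42x − 6.
Step 3: lead(−18x⁶ + 42x⁵ + 9x⁴ + 12x³ − 42x² − 42x − 6) ÷ lead(D) = −18x⁶ ÷ −3x² = 6x⁴. Subtract (6x⁴)·D = −18x⁶ + 36x⁵ + 18x⁴. Remainder: 6x⁵ − 9x⁴ + 12x³ − 42x² − 42x − 6.
Step 4: lead(6x⁵ − 9x⁴ + 12x³ − 42x² − 42x − 6) ÷ lead(D) = 6x⁵ ÷ −3x² = −2x³. Subtract (−2x³)·D = 6x⁵ − 12x⁴ − 6x³. Remainder: 3x⁴ + 18x³ − 42x² − 42x − 6.
Step 5: lead(3x⁴ + 18x³ − 42x² − 42x − 6) ÷ lead(D) = 3x⁴ ÷ −3x² = −x². Subtract (−x²)·D = 3x⁴ − 6x³ − 3x². Remainder: 24x³ − 39x² − 42x − 6.
Step 6: lead(24x³ − 39x² − 42x − 6) ÷ lead(D) = 24x³ ÷ −3x² = −8x. Subtract (−8x)·D = 24x³ − 48x² − 24x. Remainder: 9x² − 18x − 6.
Step 7: lead(9x² − 18x − 6) ÷ lead(D) = 9x² ÷ −3x² = −3. Subtract (−3)·D = 9x² − 18x − 9. Remainder: 3.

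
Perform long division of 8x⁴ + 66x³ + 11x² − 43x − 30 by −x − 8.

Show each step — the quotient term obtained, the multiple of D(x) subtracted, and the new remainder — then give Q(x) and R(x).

Q(x) = −8x³ − 2x² + 5x + 3; R(x) = −6

Step 1: lead(8x⁴ + 66x³ + 11x² − 43x − 30) ÷ lead(D) = 8x⁴ ÷ −x = −8x³. Subtract (−8x³)·D = 8x⁴ + 64x³. Remainder: 2x³ + 11x² − 43x − 30.
Step 2: lead(2x³ + 11x² − 43x − 30) ÷ lead(D) = 2x³ ÷ −x = −2x². Subtract (−2x²)·D = 2x³ + 16x². Remainder: −5x² − 43x − 30.
Step 3: lead(−5x² − 43x − 30) ÷ lead(D) = −5x² ÷ −x = 5x. Subtract (5x)·D = −5x² − 40x. Remainder: −3x − 30.
Step 4: lead(−3x − 30) ÷ lead(D) = −3x ÷ −x = 3. Subtract (3)·D = −3x − 24. Remainder: −6.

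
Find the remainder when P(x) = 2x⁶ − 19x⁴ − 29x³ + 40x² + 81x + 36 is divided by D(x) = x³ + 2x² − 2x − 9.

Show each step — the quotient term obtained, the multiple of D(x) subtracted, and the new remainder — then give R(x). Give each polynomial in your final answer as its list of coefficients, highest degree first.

R = [8, -9]

Step 1: lead(2x⁶ − 19x⁴ − 29x³ + 40x² + 81x + 36) ÷ lead(D) = 2x⁶ ÷ x³ = 2x³. Subtract (2x³)·D = 2x⁶ + 4x⁵ − 4x⁴ − 18x³. Remainder: −4x⁵ − 15x⁴ − 11x³ + 40x² + 81x + 36.
Step 2: lead(−4x⁵ − 15x⁴ − 11x³ + 40x² + 81x + 36) ÷ lead(D) = −4x⁵ ÷ x³ = −4x². Subtract (−4x²)·D = −4x⁵ − 8x⁴ + 8x³ + 36x². Remainder: −7x⁴ − 19x³ + 4x² + 81x + 36.
Step 3: lead(−7x⁴ − 19x³ + 4x² + 81x + 36) ÷ lead(D) = −7x⁴ ÷ x³ = −7x. Subtract (−7x)·D = −7x⁴ − 14x³ + 14x² + 63x. Remainder: −5x³ − 10x² + 18x + 36.
Step 4: lead(−5x³ − 10x² + 18x + 36) ÷ lead(D) = −5x³ ÷ x³ = −5. Subtract (−5)·D = −5x³ − 10x² + 10x + 45. Remainder: 8x − 9.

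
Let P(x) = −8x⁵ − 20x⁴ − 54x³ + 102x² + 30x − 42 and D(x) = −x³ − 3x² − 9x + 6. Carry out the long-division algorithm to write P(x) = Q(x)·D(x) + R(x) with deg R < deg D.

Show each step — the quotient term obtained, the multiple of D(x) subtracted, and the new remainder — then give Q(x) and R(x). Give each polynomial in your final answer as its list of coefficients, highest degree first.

Q = [8, -4, -6]; R = [-6]

Step 1: lead(−8x⁵ − 20x⁴ − 54x³ + 102x² + 30x − 42) ÷ lead(D) = −8x⁵ ÷ −x³ = 8x². Subtract (8x²)·D = −8x⁵ − 24x⁴ − 72x³ + 48x². Remainder: 4x⁴ + 18x³ + 54x² + 30x − 42.
Step 2: lead(4x⁴ + 18x³ + 54x² + 30x − 42) ÷ lead(D) = 4x⁴ ÷ −x³ = −4x. Subtract (−4x)·D = 4x⁴ + 12x³ + 36x² − 24x. Remainder: 6x³ + 18x² + 54x − 42.
Step 3: lead(6x³ + 18x² + 54x − 42) ÷ lead(D) = 6x³ ÷ −x³ = −6. Subtract (−6)·D = 6x³ + 18x² + 54x − 36. Remainder: −6.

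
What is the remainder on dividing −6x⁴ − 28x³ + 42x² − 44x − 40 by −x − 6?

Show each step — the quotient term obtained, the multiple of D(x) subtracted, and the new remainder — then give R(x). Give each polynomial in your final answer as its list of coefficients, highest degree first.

Step 1: lead(−6x⁴ − 28x³ + 42x² − 44x − 40) ÷ lead(D) = −6x⁴ ÷ −x = 6x³. Subtract (6x³)·D = −6x⁴ − 36x³. Remainder: 8x³ + 42x² − 44x − 40.
Step 2: lead(8x³ + 42x² − 44x − 40) ÷ lead(D) = 8x³ ÷ −x = −8x². Subtract (−8x²)·D = 8x³ + 48x². Remainder: −6x² − 44x − 40.
Step 3: lead(−6x² − 44x − 40) ÷ lead(D) = −6x² ÷ −x = 6x. Subtract (6x)·D = −6x² − 36x. Remainder: −8x − 40.
Step 4: lead(−8x − 40) ÷ lead(D) = −8x ÷ −x = 8. Subtract (8)·D = −8x − 48. Remainder: 8.

R = [8]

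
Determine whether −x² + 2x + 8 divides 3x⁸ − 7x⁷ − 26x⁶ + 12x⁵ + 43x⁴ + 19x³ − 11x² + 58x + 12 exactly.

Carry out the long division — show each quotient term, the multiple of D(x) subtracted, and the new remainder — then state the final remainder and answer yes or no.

Step 1: lead(3x⁸ − 7x⁷ − 26x⁶ + 12x⁵ + 43x⁴ + 19x³ − 11x² + 58x + 12) ÷ lead(D) = 3x⁸ ÷ −x² = −3x⁶. Subtract (−3x⁶)·D = 3x⁸ − 6x⁷ − 24x⁶. Remainder: −x⁷ − 2x⁶ + 12x⁵ + 43x⁴ + 19x³ − 11x² + 58x + 12.
Step 2: lead(−x⁷ − 2x⁶ + 12x⁵ + 43x⁴ + 19x³ − 11x² + 58x + 12) ÷ lead(D) = −x⁷ ÷ −x² = x⁵. Subtract (x⁵)·D = −x⁷ + 2x⁶ + 8x⁵. Remainder: −4x⁶ + 4x⁵ + 43x⁴ + 19x³ − 11x² + 58x + 12.
Step 3: lead(−4x⁶ + 4x⁵ + 43x⁴ + 19x³ − 11x² + 58x + 12) ÷ lead(D) = −4x⁶ ÷ −x² = 4x⁴. Subtract (4x⁴)·D = −4x⁶ + 8x⁵ + 32x⁴. Remainder: −4x⁵ + 11x⁴ + 19x³ − 11x² + 58x + 12.
Step 4: lead(−4x⁵ + 11x⁴ + 19x³ − 11x² + 58x + 12) ÷ lead(D) = −4x⁵ ÷ −x² = 4x³. Subtract (4x³)·D = −4x⁵ + 8x⁴ + 32x³. Remainder: 3x⁴ − 13x³ − 11x² + 58x + 12.
Step 5: lead(3x⁴ − 13x³ − 11x² + 58x + 12) ÷ lead(D) = 3x⁴ ÷ −x² = −3x². Subtract (−3x²)·D = 3x⁴ − 6x³ − 24x². Remainder: −7x³ + 13x² + 58x + 12.
Step 6: lead(−7x³ + 13x² + 58x + 12) ÷ lead(D) = −7x³ ÷ −x² = 7x. Subtract (7x)·D = −7x³ + 14x² + 56x. Remainder: −x² + 2x + 12.
Step 7: lead(−x² + 2x + 12) ÷ lead(D) = −x² ÷ −x² = 1. Subtract (1)·D = −x² + 2x + 8. Remainder: 4.

R(x) = 4, so D(x) is not a factor of P(x). no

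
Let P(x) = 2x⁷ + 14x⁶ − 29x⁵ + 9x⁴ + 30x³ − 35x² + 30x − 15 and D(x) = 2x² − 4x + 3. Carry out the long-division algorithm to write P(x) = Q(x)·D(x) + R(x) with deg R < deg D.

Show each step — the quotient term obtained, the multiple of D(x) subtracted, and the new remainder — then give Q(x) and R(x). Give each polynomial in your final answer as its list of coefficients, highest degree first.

Q = [1, 9, 2, -5, 2, -6]; R = [3]

Step 1: lead(2x⁷ + 14x⁶ − 29x⁵ + 9x⁴ + 30x³ − 35x² + 30x − 15) ÷ lead(D) = 2x⁷ ÷ 2x² = x⁵. Subtract (x⁵)·D = 2x⁷ − 4x⁶ + 3x⁵. Remainder: 18x⁶ − 32x⁵ + 9x⁴ + 30x³ − 35x² + 30x − 15.
Step 2: lead(18x⁶ − 32x⁵ + 9x⁴ + 30x³ − 35x² + 30x − 15) ÷ lead(D) = 18x⁶ ÷ 2x² = 9x⁴. Subtract (9x⁴)·D = 18x⁶ − 36x⁵ + 27x⁴. Remainder: 4x⁵ − 18x⁴ + 30x³ − 35x² + 30x − 15.
Step 3: lead(4x⁵ − 18x⁴ + 30x³ − 35x² + 30x − 15) ÷ lead(D) = 4x⁵ ÷ 2x² = 2x³. Subtract (2x³)·D = 4x⁵ − 8x⁴ + 6x³. Remainder: −10x⁴ + 24x³ − 35x² + 30x − 15.
Step 4: lead(−10x⁴ + 24x³ − 35x² + 30x − 15) ÷ lead(D) = −10x⁴ ÷ 2x² = −5x². Subtract (−5x²)·D = −10x⁴ + 20x³ − 15x². Remainder: 4x³ − 20x² + 30x − 15.
Step 5: lead(4x³ − 20x² + 30x − 15) ÷ lead(D) = 4x³ ÷ 2x² = 2x. Subtract (2x)·D = 4x³ − 8x² + 6x. Remainder: −12x² + 24x − 15.
Step 6: lead(−12x² + 24x − 15) ÷ lead(D) = −12x² ÷ 2x² = −6. Subtract (−6)·D = −12x² + 24x − 18. Remainder: 3.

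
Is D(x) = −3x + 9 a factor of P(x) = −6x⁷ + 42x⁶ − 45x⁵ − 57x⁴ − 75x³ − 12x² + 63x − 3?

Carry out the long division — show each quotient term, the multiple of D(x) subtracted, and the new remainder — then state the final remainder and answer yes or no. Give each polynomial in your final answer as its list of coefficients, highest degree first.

R = [-3], so D(x) is not a factor of P(x). no

Step 1: lead(−6x⁷ + 42x⁶ − 45x⁵ − 57x⁴ − 75x³ − 12x² + 63x − 3) ÷ lead(D) = −6x⁷ ÷ −3x = 2x⁶. Subtract (2x⁶)·D = −6x⁷ + 18x⁶. Remainder: 24x⁶ − 45x⁵ − 57x⁴ − 75x³ − 12x² + 63x − 3.
Step 2: lead(24x⁶ − 45x⁵ − 57x⁴ − 75x³ − 12x² + 63x − 3) ÷ lead(D) = 24x⁶ ÷ −3x = −8x⁵. Subtract (−8x⁵)·D = 24x⁶ − 72x⁵. Remainder: 27x⁵ − 57x⁴ − 75x³ − 12x² + 63x − 3.
Step 3: lead(27x⁵ − 57x⁴ − 75x³ − 12x² + 63x − 3) ÷ lead(D) = 27x⁵ ÷ −3x = −9x⁴. Subtract (−9x⁴)·D = 27x⁵ − 81x⁴. Remainder: 24x⁴ − 75x³ − 12x² + 63x − 3.
Step 4: lead(24x⁴ − 75x³ − 12x² + 63x − 3) ÷ lead(D) = 24x⁴ ÷ −3x = −8x³. Subtract (−8x³)·D = 24x⁴ − 72x³. Remainder: −3x³ − 12x² + 63x − 3.
Step 5: lead(−3x³ − 12x² + 63x − 3) ÷ lead(D) = −3x³ ÷ −3x = x². Subtract (x²)·D = −3x³ + 9x². Remainder: −21x² + 63x − 3.
Step 6: lead(−21x² + 63x − 3) ÷ lead(D) = −21x² ÷ −3x = 7x. Subtract (7x)·D = −21x² + 63x. Remainder: −3.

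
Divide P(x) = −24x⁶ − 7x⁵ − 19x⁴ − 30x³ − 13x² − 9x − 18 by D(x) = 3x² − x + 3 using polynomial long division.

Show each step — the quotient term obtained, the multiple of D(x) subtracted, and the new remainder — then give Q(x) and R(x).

Step 1: lead(−24x⁶ − 7x⁵ − 19x⁴ − 30x³ − 13x² − 9x − 18) ÷ lead(D) = −24x⁶ ÷ 3x² = −8x⁴. Subtract (−8x⁴)·D = −24x⁶ + 8x⁵ − 24x⁴. Remainder: −15x⁵ + 5x⁴ − 30x³ − 13x² − 9x − 18.
Step 2: lead(−15x⁵ + 5x⁴ − 30x³ − 13x² − 9x − 18) ÷ lead(D) = −15x⁵ ÷ 3x² = −5x³. Subtract (−5x³)·D = −15x⁵ + 5x⁴ − 15x³. Remainder: −15x³ − 13x² − 9x − 18.
Step 3: lead(−15x³ − 13x² − 9x − 18) ÷ lead(D) = −15x³ ÷ 3x² = −5x. Subtract (−5x)·D = −15x³ + 5x² − 15x. Remainder: −18x² + 6x − 18.
Step 4: lead(−18x² + 6x − 18) ÷ lead(D) = −18x² ÷ 3x² = −6. Subtract (−6)·D = −18x² + 6x − 18. Remainder: 0.

Q(x) = −8x⁴ − 5x³ − 5x − 6; R(x) = 0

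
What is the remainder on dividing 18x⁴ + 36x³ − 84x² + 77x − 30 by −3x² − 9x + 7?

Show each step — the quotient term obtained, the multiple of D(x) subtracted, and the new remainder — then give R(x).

Step 1: lead(18x⁴ + 36x³ − 84x² + 77x − 30) ÷ lead(D) = 18x⁴ ÷ −3x² = −6x². Subtract (−6x²)·D = 18x⁴ + 54x³ − 42x². Remainder: −18x³ − 42x² + 77x − 30.
Step 2: lead(−18x³ − 42x² + 77x − 30) ÷ lead(D) = −18x³ ÷ −3x² = 6x. Subtract (6x)·D = −18x³ − 54x² + 42x. Remainder: 12x² + 35x − 30.
Step 3: lead(12x² + 35x − 30) ÷ lead(D) = 12x² ÷ −3x² = −4. Subtract (−4)·D = 12x² + 36x − 28. Remainder: −x − 2.

R(x) = −x − 2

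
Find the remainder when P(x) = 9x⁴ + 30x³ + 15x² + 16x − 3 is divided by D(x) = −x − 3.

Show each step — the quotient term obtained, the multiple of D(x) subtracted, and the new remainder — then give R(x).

Step 1: lead(9x⁴ + 30x³ + 15x² + 16x − 3) ÷ lead(D) = 9x⁴ ÷ −x = −9x³. Subtract (−9x³)·D = 9x⁴ + 27x³. Remainder: 3x³ + 15x² + 16x − 3.
Step 2: lead(3x³ + 15x² + 16x − 3) ÷ lead(D) = 3x³ ÷ −x = −3x². Subtract (−3x²)·D = 3x³ + 9x². Remainder: 6x² + 16x − 3.
Step 3: lead(6x² + 16x − 3) ÷ lead(D) = 6x² ÷ −x = −6x. Subtract (−6x)·D = 6x² + 18x. Remainder: −2x − 3.
Step 4: lead(−2x − 3) ÷ lead(D) = −2x ÷ −x = 2. Subtract (2)·D = −2x − 6. Remainder: 3.

R(x) = 3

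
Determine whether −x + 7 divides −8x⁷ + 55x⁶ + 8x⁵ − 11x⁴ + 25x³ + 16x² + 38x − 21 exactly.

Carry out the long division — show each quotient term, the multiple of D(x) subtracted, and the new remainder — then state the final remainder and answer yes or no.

Step 1: lead(−8x⁷ + 55x⁶ + 8x⁵ − 11x⁴ + 25x³ + 16x² + 38x − 21) ÷ lead(D) = −8x⁷ ÷ −x = 8x⁶. Subtract (8x⁶)·D = −8x⁷ + 56x⁶. Remainder: −x⁶ + 8x⁵ − 11x⁴ + 25x³ + 16x² + 38x − 21.
Step 2: lead(−x⁶ + 8x⁵ − 11x⁴ + 25x³ + 16x² + 38x − 21) ÷ lead(D) = −x⁶ ÷ −x = x⁵. Subtract (x⁵)·D = −x⁶ + 7x⁵. Remainder: x⁵ − 11x⁴ + 25x³ + 16x² + 38x − 21.
Step 3: lead(x⁵ − 11x⁴ + 25x³ + 16x² + 38x − 21) ÷ lead(D) = x⁵ ÷ −x = −x⁴. Subtract (−x⁴)·D = x⁵ − 7x⁴. Remainder: −4x⁴ + 25x³ + 16x² + 38x − 21.
Step 4: lead(−4x⁴ + 25x³ + 16x² + 38x − 21) ÷ lead(D) = −4x⁴ ÷ −x = 4x³. Subtract (4x³)·D = −4x⁴ + 28x³. Remainder: −3x³ + 16x² + 38x − 21.
Step 5: lead(−3x³ + 16x² + 38x − 21) ÷ lead(D) = −3x³ ÷ −x = 3x². Subtract (3x²)·D = −3x³ + 21x². Remainder: −5x² + 38x − 21.
Step 6: lead(−5x² + 38x − 21) ÷ lead(D) = −5x² ÷ −x = 5x. Subtract (5x)·D = −5x² + 35x. Remainder: 3x − 21.
Step 7: lead(3x − 21) ÷ lead(D) = 3x ÷ −x = −3. Subtract (−3)·D = 3x − 21. Remainder: 0.

R(x) = 0, so D(x) is a factor of P(x). yes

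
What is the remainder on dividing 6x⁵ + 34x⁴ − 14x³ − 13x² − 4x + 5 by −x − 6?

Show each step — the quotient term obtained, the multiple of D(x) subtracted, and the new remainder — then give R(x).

R(x) = −7

Step 1: lead(6x⁵ + 34x⁴ − 14x³ − 13x² − 4x + 5) ÷ lead(D) = 6x⁵ ÷ −x = −6x⁴. Subtract (−6x⁴)·D = 6x⁵ + 36x⁴. Remainder: −2x⁴ − 14x³ − 13x² − 4x + 5.
Step 2: lead(−2x⁴ − 14x³ − 13x² − 4x + 5) ÷ lead(D) = −2x⁴ ÷ −x = 2x³. Subtract (2x³)·D = −2x⁴ − 12x³. Remainder: −2x³ − 13x² − 4x + 5.
Step 3: lead(−2x³ − 13x² − 4x + 5) ÷ lead(D) = −2x³ ÷ −x = 2x². Subtract (2x²)·D = −2x³ − 12x². Remainder: −x² − 4x + 5.
Step 4: lead(−x² − 4x + 5) ÷ lead(D) = −x² ÷ −x = x. Subtract (x)·D = −x² − 6x. Remainder: 2x + 5.
Step 5: lead(2x + 5) ÷ lead(D) = 2x ÷ −x = −2. Subtract (−2)·D = 2x + 12. Remainder: −7.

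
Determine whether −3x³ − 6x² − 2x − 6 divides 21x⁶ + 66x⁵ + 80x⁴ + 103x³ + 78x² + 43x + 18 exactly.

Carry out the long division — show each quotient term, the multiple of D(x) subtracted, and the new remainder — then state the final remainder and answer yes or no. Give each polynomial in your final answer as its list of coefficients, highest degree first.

Step 1: lead(21x⁶ + 66x⁵ + 80x⁴ + 103x³ + 78x² + 43x + 18) ÷ lead(D) = 21x⁶ ÷ −3x³ = −7x³. Subtract (−7x³)·D = 21x⁶ + 42x⁵ + 14x⁴ + 42x³. Remainder: 24x⁵ + 66x⁴ + 61x³ + 78x² + 43x + 18.
Step 2: lead(24x⁵ + 66x⁴ + 61x³ + 78x² + 43x + 18) ÷ lead(D) = 24x⁵ ÷ −3x³ = −8x². Subtract (−8x²)·D = 24x⁵ + 48x⁴ + 16x³ + 48x². Remainder: 18x⁴ + 45x³ + 30x² + 43x + 18.
Step 3: lead(18x⁴ + 45x³ + 30x² + 43x + 18) ÷ lead(D) = 18x⁴ ÷ −3x³ = −6x. Subtract (−6x)·D = 18x⁴ + 36x³ + 12x² + 36x. Remainder: 9x³ + 18x² + 7x + 18.
Step 4: lead(9x³ + 18x² + 7x + 18) ÷ lead(D) = 9x³ ÷ −3x³ = −3. Subtract (−3)·D = 9x³ + 18x² + 6x + 18. Remainder: x.

R = [1, 0], so D(x) is not a factor of P(x). no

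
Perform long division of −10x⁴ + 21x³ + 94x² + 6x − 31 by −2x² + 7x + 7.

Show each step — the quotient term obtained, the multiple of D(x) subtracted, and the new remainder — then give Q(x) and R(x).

Q(x) = 5x² + 7x − 5; R(x) = −8x + 4

Step 1: lead(−10x⁴ + 21x³ + 94x² + 6x − 31) ÷ lead(D) = −10x⁴ ÷ −2x² = 5x². Subtract (5x²)·D = −10x⁴ + 35x³ + 35x². Remainder: −14x³ + 59x² + 6x − 31.
Step 2: lead(−14x³ + 59x² + 6x − 31) ÷ lead(D) = −14x³ ÷ −2x² = 7x. Subtract (7x)·D = −14x³ + 49x² + 49x. Remainder: 10x² − 43x − 31.
Step 3: lead(10x² − 43x − 31) ÷ lead(D) = 10x² ÷ −2x² = −5. Subtract (−5)·D = 10x² − 35x − 35. Remainder: −8x + 4.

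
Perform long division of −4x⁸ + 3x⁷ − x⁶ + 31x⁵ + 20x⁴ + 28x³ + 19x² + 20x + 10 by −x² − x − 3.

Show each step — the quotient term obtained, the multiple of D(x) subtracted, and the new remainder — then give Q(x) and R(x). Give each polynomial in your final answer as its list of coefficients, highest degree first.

Step 1: lead(−4x⁸ + 3x⁷ − x⁶ + 31x⁵ + 20x⁴ + 28x³ + 19x² + 20x + 10) ÷ lead(D) = −4x⁸ ÷ −x² = 4x⁶. Subtract (4x⁶)·D = −4x⁸ − 4x⁷ − 12x⁶. Remainder: 7x⁷ + 11x⁶ + 31x⁵ + 20x⁴ + 28x³ + 19x² + 20x + 10.
Step 2: lead(7x⁷ + 11x⁶ + 31x⁵ + 20x⁴ + 28x³ + 19x² + 20x + 10) ÷ lead(D) = 7x⁷ ÷ −x² = −7x⁵. Subtract (−7x⁵)·D = 7x⁷ + 7x⁶ + 21x⁵. Remainder: 4x⁶ + 10x⁵ + 20x⁴ + 28x³ + 19x² + 20x + 10.
Step 3: lead(4x⁶ + 10x⁵ + 20x⁴ + 28x³ + 19x² + 20x + 10) ÷ lead(D) = 4x⁶ ÷ −x² = −4x⁴. Subtract (−4x⁴)·D = 4x⁶ + 4x⁵ + 12x⁴. Remainder: 6x⁵ + 8x⁴ + 28x³ + 19x² + 20x + 10.
Step 4: lead(6x⁵ + 8x⁴ + 28x³ + 19x² + 20x + 10) ÷ lead(D) = 6x⁵ ÷ −x² = −6x³. Subtract (−6x³)·D = 6x⁵ + 6x⁴ + 18x³. Remainder: 2x⁴ + 10x³ + 19x² + 20x + 10.
Step 5: lead(2x⁴ + 10x³ + 19x² + 20x + 10) ÷ lead(D) = 2x⁴ ÷ −x² = −2x². Subtract (−2x²)·D = 2x⁴ + 2x³ + 6x². Remainder: 8x³ + 13x² + 20x + 10.
Step 6: lead(8x³ + 13x² + 20x + 10) ÷ lead(D) = 8x³ ÷ −x² = −8x. Subtract (−8x)·D = 8x³ + 8x² + 24x. Remainder: 5x² − 4x + 10.
Step 7: lead(5x² − 4x + 10) ÷ lead(D) = 5x² ÷ −x² = −5. Subtract (−5)·D = 5x² + 5x + 15. Remainder: −9x − 5.

Q = [4, -7, -4, -6, -2, -8, -5]; R = [-9, -5]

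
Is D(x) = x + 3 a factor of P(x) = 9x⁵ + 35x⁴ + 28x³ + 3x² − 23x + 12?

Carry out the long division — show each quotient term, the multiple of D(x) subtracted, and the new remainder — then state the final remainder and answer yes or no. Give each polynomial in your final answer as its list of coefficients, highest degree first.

Step 1: lead(9x⁵ + 35x⁴ + 28x³ + 3x² − 23x + 12) ÷ lead(D) = 9x⁵ ÷ x = 9x⁴. Subtract (9x⁴)·D = 9x⁵ + 27x⁴. Remainder: 8x⁴ + 28x³ + 3x² − 23x + 12.
Step 2: lead(8x⁴ + 28x³ + 3x² − 23x + 12) ÷ lead(D) = 8x⁴ ÷ x = 8x³. Subtract (8x³)·D = 8x⁴ + 24x³. Remainder: 4x³ + 3x² − 23x + 12.
Step 3: lead(4x³ + 3x² − 23x + 12) ÷ lead(D) = 4x³ ÷ x = 4x². Subtract (4x²)·D = 4x³ + 12x². Remainder: −9x² − 23x + 12.
Step 4: lead(−9x² − 23x + 12) ÷ lead(D) = −9x² ÷ x = −9x. Subtract (−9x)·D = −9x² − 27x. Remainder: 4x + 12.
Step 5: lead(4x + 12) ÷ lead(D) = 4x ÷ x = 4. Subtract (4)·D = 4x + 12. Remainder: 0.

R = [0], so D(x) is a factor of P(x). yes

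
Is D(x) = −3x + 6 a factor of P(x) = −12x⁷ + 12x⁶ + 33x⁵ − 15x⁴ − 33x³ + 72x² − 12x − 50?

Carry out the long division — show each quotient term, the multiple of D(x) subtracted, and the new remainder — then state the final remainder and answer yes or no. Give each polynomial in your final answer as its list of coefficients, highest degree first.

R = [-2], so D(x) is not a factor of P(x). no

Step 1: lead(−12x⁷ + 12x⁶ + 33x⁵ − 15x⁴ − 33x³ + 72x² − 12x − 50) ÷ lead(D) = −12x⁷ ÷ −3x = 4x⁶. Subtract (4x⁶)·D = −12x⁷ + 24x⁶. Remainder: −12x⁶ + 33x⁵ − 15x⁴ − 33x³ + 72x² − 12x − 50.
Step 2: lead(−12x⁶ + 33x⁵ − 15x⁴ − 33x³ + 72x² − 12x − 50) ÷ lead(D) = −12x⁶ ÷ −3x = 4x⁵. Subtract (4x⁵)·D = −12x⁶ + 24x⁵. Remainder: 9x⁵ − 15x⁴ − 33x³ + 72x² − 12x − 50.
Step 3: lead(9x⁵ − 15x⁴ − 33x³ + 72x² − 12x − 50) ÷ lead(D) = 9x⁵ ÷ −3x = −3x⁴. Subtract (−3x⁴)·D = 9x⁵ − 18x⁴. Remainder: 3x⁴ − 33x³ + 72x² − 12x − 50.
Step 4: lead(3x⁴ − 33x³ + 72x² − 12x − 50) ÷ lead(D) = 3x⁴ ÷ −3x = −x³. Subtract (−x³)·D = 3x⁴ − 6x³. Remainder: −27x³ + 72x² − 12x − 50.
Step 5: lead(−27x³ + 72x² − 12x − 50) ÷ lead(D) = −27x³ ÷ −3x = 9x². Subtract (9x²)·D = −27x³ + 54x². Remainder: 18x² − 12x − 50.
Step 6: lead(18x² − 12x − 50) ÷ lead(D) = 18x² ÷ −3x = −6x. Subtract (−6x)·D = 18x² − 36x. Remainder: 24x − 50.
Step 7: lead(24x − 50) ÷ lead(D) = 24x ÷ −3x = −8. Subtract (−8)·D = 24x − 48. Remainder: −2.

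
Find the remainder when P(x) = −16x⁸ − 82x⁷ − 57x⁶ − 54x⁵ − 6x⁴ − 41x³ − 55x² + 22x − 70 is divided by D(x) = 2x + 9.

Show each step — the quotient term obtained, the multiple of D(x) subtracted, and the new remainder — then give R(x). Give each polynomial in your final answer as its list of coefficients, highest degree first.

Step 1: lead(−16x⁸ − 82x⁷ − 57x⁶ − 54x⁵ − 6x⁴ − 41x³ − 55x² + 22x − 70) ÷ lead(D) = −16x⁸ ÷ 2x = −8x⁷. Subtract (−8x⁷)·D = −16x⁸ − 72x⁷. Remainder: −10x⁷ − 57x⁶ − 54x⁵ − 6x⁴ − 41x³ − 55x² + 22x − 70.
Step 2: lead(−10x⁷ − 57x⁶ − 54x⁵ − 6x⁴ − 41x³ − 55x² + 22x − 70) ÷ lead(D) = −10x⁷ ÷ 2x = −5x⁶. Subtract (−5x⁶)·D = −10x⁷ − 45x⁶. Remainder: −12x⁶ − 54x⁵ − 6x⁴ − 41x³ − 55x² + 22x − 70.
Step 3: lead(−12x⁶ − 54x⁵ − 6x⁴ − 41x³ − 55x² + 22x − 70) ÷ lead(D) = −12x⁶ ÷ 2x = −6x⁵. Subtract (−6x⁵)·D = −12x⁶ − 54x⁵. Remainder: −6x⁴ − 41x³ − 55x² + 22x − 70.
Step 4: lead(−6x⁴ − 41x³ − 55x² + 22x − 70) ÷ lead(D) = −6x⁴ ÷ 2x = −3x³. Subtract (−3x³)·D = −6x⁴ − 27x³. Remainder: −14x³ − 55x² + 22x − 70.
Step 5: lead(−14x³ − 55x² + 22x − 70) ÷ lead(D) = −14x³ ÷ 2x = −7x². Subtract (−7x²)·D = −14x³ − 63x². Remainder: 8x² + 22x − 70.
Step 6: lead(8x² + 22x − 70) ÷ lead(D) = 8x² ÷ 2x = 4x. Subtract (4x)·D = 8x² + 36x. Remainder: −14x − 70.
Step 7: lead(−14x − 70) ÷ lead(D) = −14x ÷ 2x = −7. Subtract (−7)·D = −14x − 63. Remainder: −7.

R = [-7]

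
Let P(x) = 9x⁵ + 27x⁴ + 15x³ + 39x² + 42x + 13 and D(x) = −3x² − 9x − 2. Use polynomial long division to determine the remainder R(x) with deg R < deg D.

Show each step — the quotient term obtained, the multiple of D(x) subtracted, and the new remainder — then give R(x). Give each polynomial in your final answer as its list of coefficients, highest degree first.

R = [5]

Step 1: lead(9x⁵ + 27x⁴ + 15x³ + 39x² + 42x + 13) ÷ lead(D) = 9x⁵ ÷ −3x² = −3x³. Subtract (−3x³)·D = 9x⁵ + 27x⁴ + 6x³. Remainder: 9x³ + 39x² + 42x + 13.
Step 2: lead(9x³ + 39x² + 42x + 13) ÷ lead(D) = 9x³ ÷ −3x² = −3x. Subtract (−3x)·D = 9x³ + 27x² + 6x. Remainder: 12x² + 36x + 13.
Step 3: lead(12x² + 36x + 13) ÷ lead(D) = 12x² ÷ −3x² = −4. Subtract (−4)·D = 12x² + 36x + 8. Remainder: 5.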